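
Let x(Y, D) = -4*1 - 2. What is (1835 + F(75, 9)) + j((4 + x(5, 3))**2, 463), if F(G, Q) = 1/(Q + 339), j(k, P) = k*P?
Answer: 1283077/348 ≈ 3687.0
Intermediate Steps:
x(Y, D) = -6 (x(Y, D) = -4 - 2 = -6)
j(k, P) = P*k
F(G, Q) = 1/(339 + Q)
(1835 + F(75, 9)) + j((4 + x(5, 3))**2, 463) = (1835 + 1/(339 + 9)) + 463*(4 - 6)**2 = (1835 + 1/348) + 463*(-2)**2 = (1835 + 1/348) + 463*4 = 638581/348 + 1852 = 1283077/348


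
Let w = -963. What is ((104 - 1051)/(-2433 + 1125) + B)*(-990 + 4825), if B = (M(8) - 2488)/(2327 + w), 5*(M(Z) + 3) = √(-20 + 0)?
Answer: -942700525/223014 + 767*I*√5/682 ≈ -4227.1 + 2.5148*I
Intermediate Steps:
M(Z) = -3 + 2*I*√5/5 (M(Z) = -3 + √(-20 + 0)/5 = -3 + √(-20)/5 = -3 + (2*I*√5)/5 = -3 + 2*I*√5/5)
B = -2491/1364 + I*√5/3410 (B = ((-3 + 2*I*√5/5) - 2488)/(2327 - 963) = (-2491 + 2*I*√5/5)/1364 = (-2491 + 2*I*√5/5)*(1/1364) = -2491/1364 + I*√5/3410 ≈ -1.8262 + 0.00065574*I)
((104 - 1051)/(-2433 + 1125) + B)*(-990 + 4825) = ((104 - 1051)/(-2433 + 1125) + (-2491/1364 + I*√5/3410))*(-990 + 4825) = (-947/(-1308) + (-2491/1364 + I*√5/3410))*3835 = (-947*(-1/1308) + (-2491/1364 + I*√5/3410))*3835 = (947/1308 + (-2491/1364 + I*√5/3410))*3835 = (-245815/223014 + I*√5/3410)*3835 = -942700525/223014 + 767*I*√5/682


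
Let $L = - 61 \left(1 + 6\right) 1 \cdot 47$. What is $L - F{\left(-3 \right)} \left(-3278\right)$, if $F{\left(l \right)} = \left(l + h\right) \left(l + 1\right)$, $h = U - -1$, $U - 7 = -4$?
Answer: $-26625$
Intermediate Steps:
$U = 3$ ($U = 7 - 4 = 3$)
$L = -20069$ ($L = - 61 \cdot 7 \cdot 1 \cdot 47 = \left(-61\right) 7 \cdot 47 = \left(-427\right) 47 = -20069$)
$h = 4$ ($h = 3 - -1 = 3 + 1 = 4$)
$F{\left(l \right)} = \left(1 + l\right) \left(4 + l\right)$ ($F{\left(l \right)} = \left(l + 4\right) \left(l + 1\right) = \left(4 + l\right) \left(1 + l\right) = \left(1 + l\right) \left(4 + l\right)$)
$L - F{\left(-3 \right)} \left(-3278\right) = -20069 - \left(4 + \left(-3\right)^{2} + 5 \left(-3\right)\right) \left(-3278\right) = -20069 - \left(4 + 9 - 15\right) \left(-3278\right) = -20069 - \left(-2\right) \left(-3278\right) = -20069 - 6556 = -26625$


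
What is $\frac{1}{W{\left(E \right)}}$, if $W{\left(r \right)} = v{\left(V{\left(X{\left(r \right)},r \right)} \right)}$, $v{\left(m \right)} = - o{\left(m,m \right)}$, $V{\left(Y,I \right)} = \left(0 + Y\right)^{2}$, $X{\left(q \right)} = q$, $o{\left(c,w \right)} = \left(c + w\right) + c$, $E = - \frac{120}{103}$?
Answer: $- \frac{10609}{43200} \approx -0.24558$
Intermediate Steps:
$E = - \frac{120}{103}$ ($E = \left(-120\right) \frac{1}{103} = - \frac{120}{103} \approx -1.165$)
$o{\left(c,w \right)} = w + 2 c$
$V{\left(Y,I \right)} = Y^{2}$
$v{\left(m \right)} = - 3 m$ ($v{\left(m \right)} = - (m + 2 m) = - 3 m$)
$W{\left(r \right)} = - 3 r^{2}$
$\frac{1}{W{\left(E \right)}} = \frac{1}{\left(-3\right) \left(- \frac{120}{103}\right)^{2}} = \frac{1}{\left(-3\right) \frac{14400}{10609}} = \frac{1}{- \frac{43200}{10609}} = - \frac{10609}{43200}$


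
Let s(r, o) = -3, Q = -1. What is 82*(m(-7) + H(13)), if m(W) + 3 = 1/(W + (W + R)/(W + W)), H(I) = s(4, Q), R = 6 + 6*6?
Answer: -9512/19 ≈ -500.63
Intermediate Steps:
R = 42 (R = 6 + 36 = 42)
H(I) = -3
m(W) = -3 + 1/(W + (42 + W)/(2*W)) (m(W) = -3 + 1/(W + (W + 42)/(W + W)) = -3 + 1/(W + (42 + W)/((2*W))) = -3 + 1/(W + (42 + W)*(1/(2*W))) = -3 + 1/(W + (42 + W)/(2*W)))
82*(m(-7) + H(13)) = 82*((-126 - 1*(-7) - 6*(-7)²)/(42 - 7 + 2*(-7)²) - 3) = 82*((-126 + 7 - 6*49)/(42 - 7 + 2*49) - 3) = 82*((-126 + 7 - 294)/(42 - 7 + 98) - 3) = 82*(-413/133 - 3) = 82*((1/133)*(-413) - 3) = 82*(-59/19 - 3) = 82*(-116/19) = -9512/19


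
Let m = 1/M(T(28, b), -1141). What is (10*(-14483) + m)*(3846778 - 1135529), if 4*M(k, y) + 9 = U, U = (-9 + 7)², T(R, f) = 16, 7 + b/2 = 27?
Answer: -1963361808346/5 ≈ -3.9267e+11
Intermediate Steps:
b = 40 (b = -14 + 2*27 = -14 + 54 = 40)
U = 4 (U = (-2)² = 4)
M(k, y) = -5/4 (M(k, y) = -9/4 + (¼)*4 = -9/4 + 1 = -5/4)
m = -⅘ (m = 1/(-5/4) = -⅘ ≈ -0.80000)
(10*(-14483) + m)*(3846778 - 1135529) = (10*(-14483) - ⅘)*(3846778 - 1135529) = (-144830 - ⅘)*2711249 = -724154/5*2711249 = -1963361808346/5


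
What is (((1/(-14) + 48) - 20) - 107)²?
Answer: 1225449/196 ≈ 6252.3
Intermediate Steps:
(((1/(-14) + 48) - 20) - 107)² = (((-1/14 + 48) - 20) - 107)² = ((671/14 - 20) - 107)² = (391/14 - 107)² = (-1107/14)² = 1225449/196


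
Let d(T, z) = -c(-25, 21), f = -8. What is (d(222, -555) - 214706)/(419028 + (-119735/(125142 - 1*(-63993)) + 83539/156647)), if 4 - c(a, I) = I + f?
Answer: -1272184082556093/2482943985324976 ≈ -0.51237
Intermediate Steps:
c(a, I) = 12 - I (c(a, I) = 4 - (I - 8) = 4 - (-8 + I) = 4 + (8 - I) = 12 - I)
d(T, z) = 9 (d(T, z) = -(12 - 1*21) = -(12 - 21) = -1*(-9) = 9)
(d(222, -555) - 214706)/(419028 + (-119735/(125142 - 1*(-63993)) + 83539/156647)) = (9 - 214706)/(419028 + (-119735/(125142 - 1*(-63993)) + 83539/156647)) = -214697/(419028 + (-119735/(125142 + 63993) + 83539*(1/156647))) = -214697/(419028 + (-119735/189135 + 83539/156647)) = -214697/(419028 + (-119735*1/189135 + 83539/156647)) = -214697/(419028 + (-23947/37827 + 83539/156647)) = -214697/(419028 - 591195956/5925486069) = -214697/2482943985324976/5925486069 = -214697*5925486069/2482943985324976 = -1272184082556093/2482943985324976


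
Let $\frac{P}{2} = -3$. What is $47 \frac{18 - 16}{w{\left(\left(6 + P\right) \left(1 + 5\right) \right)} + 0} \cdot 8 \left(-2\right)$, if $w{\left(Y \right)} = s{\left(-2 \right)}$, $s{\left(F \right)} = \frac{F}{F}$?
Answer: $-1504$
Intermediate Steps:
$P = -6$ ($P = 2 \left(-3\right) = -6$)
$s{\left(F \right)} = 1$
$w{\left(Y \right)} = 1$
$47 \frac{18 - 16}{w{\left(\left(6 + P\right) \left(1 + 5\right) \right)} + 0} \cdot 8 \left(-2\right) = 47 \frac{18 - 16}{1 + 0} \cdot 8 \left(-2\right) = 47 \cdot \frac{2}{1} \left(-16\right) = 47 \cdot 2 \cdot 1 \left(-16\right) = 47 \cdot 2 \left(-16\right) = 94 \left(-16\right) = -1504$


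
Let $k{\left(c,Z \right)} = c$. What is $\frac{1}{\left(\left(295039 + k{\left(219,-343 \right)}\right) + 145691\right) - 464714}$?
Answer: $- \frac{1}{23765} \approx -4.2079 \cdot 10^{-5}$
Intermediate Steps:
$\frac{1}{\left(\left(295039 + k{\left(219,-343 \right)}\right) + 145691\right) - 464714} = \frac{1}{\left(\left(295039 + 219\right) + 145691\right) - 464714} = \frac{1}{\left(295258 + 145691\right) - 464714} = \frac{1}{440949 - 464714} = \frac{1}{-23765} = - \frac{1}{23765}$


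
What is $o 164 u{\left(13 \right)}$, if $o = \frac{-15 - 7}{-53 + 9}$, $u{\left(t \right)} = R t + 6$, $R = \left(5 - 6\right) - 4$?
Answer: $-4838$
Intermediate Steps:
$R = -5$ ($R = \left(5 - 6\right) - 4 = -1 - 4 = -5$)
$u{\left(t \right)} = 6 - 5 t$ ($u{\left(t \right)} = - 5 t + 6 = 6 - 5 t$)
$o = \frac{1}{2}$ ($o = - \frac{22}{-44} = \left(-22\right) \left(- \frac{1}{44}\right) = \frac{1}{2} \approx 0.5$)
$o 164 u{\left(13 \right)} = \frac{1}{2} \cdot 164 \left(6 - 65\right) = 82 \left(6 - 65\right) = 82 \left(-59\right) = -4838$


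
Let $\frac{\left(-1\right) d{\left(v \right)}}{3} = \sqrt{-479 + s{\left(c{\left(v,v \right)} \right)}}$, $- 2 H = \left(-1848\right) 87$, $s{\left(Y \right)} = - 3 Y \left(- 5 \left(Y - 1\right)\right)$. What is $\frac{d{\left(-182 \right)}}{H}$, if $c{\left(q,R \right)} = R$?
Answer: $- \frac{\sqrt{499111}}{26796} \approx -0.026365$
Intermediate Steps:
$s{\left(Y \right)} = - 3 Y \left(5 - 5 Y\right)$ ($s{\left(Y \right)} = - 3 Y \left(- 5 \left(-1 + Y\right)\right) = - 3 Y \left(5 - 5 Y\right)$)
$H = 80388$ ($H = - \frac{\left(-1848\right) 87}{2} = \left(- \frac{1}{2}\right) \left(-160776\right) = 80388$)
$d{\left(v \right)} = - 3 \sqrt{-479 + 15 v \left(-1 + v\right)}$
$\frac{d{\left(-182 \right)}}{H} = \frac{\left(-3\right) \sqrt{-479 + 15 \left(-182\right) \left(-1 - 182\right)}}{80388} = - 3 \sqrt{-479 + 15 \left(-182\right) \left(-183\right)} \frac{1}{80388} = - 3 \sqrt{-479 + 499590} \cdot \frac{1}{80388} = - 3 \sqrt{499111} \cdot \frac{1}{80388} = - \frac{\sqrt{499111}}{26796}$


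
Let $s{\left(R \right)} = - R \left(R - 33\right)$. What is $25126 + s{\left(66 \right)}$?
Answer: $22948$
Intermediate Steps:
$s{\left(R \right)} = - R \left(-33 + R\right)$
$25126 + s{\left(66 \right)} = 25126 + 66 \left(33 - 66\right) = 25126 + 66 \left(-33\right) = 25126 - 2178 = 22948$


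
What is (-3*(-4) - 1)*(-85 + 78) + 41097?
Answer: 41020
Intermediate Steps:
(-3*(-4) - 1)*(-85 + 78) + 41097 = (12 - 1)*(-7) + 41097 = 11*(-7) + 41097 = -77 + 41097 = 41020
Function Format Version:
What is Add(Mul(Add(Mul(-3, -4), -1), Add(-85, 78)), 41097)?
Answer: 41020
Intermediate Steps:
Add(Mul(Add(Mul(-3, -4), -1), Add(-85, 78)), 41097) = Add(Mul(Add(12, -1), -7), 41097) = Add(Mul(11, -7), 41097) = Add(-77, 41097) = 41020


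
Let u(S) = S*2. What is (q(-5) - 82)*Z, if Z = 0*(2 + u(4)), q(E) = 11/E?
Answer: 0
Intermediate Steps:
u(S) = 2*S
Z = 0 (Z = 0*(2 + 2*4) = 0*(2 + 8) = 0*10 = 0)
(q(-5) - 82)*Z = (11/(-5) - 82)*0 = (11*(-⅕) - 82)*0 = (-11/5 - 82)*0 = -421/5*0 = 0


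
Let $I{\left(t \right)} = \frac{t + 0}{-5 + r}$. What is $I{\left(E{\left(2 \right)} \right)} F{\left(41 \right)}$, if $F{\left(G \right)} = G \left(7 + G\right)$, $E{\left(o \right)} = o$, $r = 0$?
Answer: $- \frac{3936}{5} \approx -787.2$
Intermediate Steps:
$I{\left(t \right)} = - \frac{t}{5}$ ($I{\left(t \right)} = \frac{t + 0}{-5 + 0} = \frac{t}{-5} = t \left(- \frac{1}{5}\right) = - \frac{t}{5}$)
$I{\left(E{\left(2 \right)} \right)} F{\left(41 \right)} = \left(- \frac{1}{5}\right) 2 \cdot 41 \left(7 + 41\right) = - \frac{2 \cdot 41 \cdot 48}{5} = \left(- \frac{2}{5}\right) 1968 = - \frac{3936}{5}$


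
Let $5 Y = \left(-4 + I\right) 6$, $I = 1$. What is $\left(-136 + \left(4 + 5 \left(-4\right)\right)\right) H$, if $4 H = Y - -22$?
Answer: $- \frac{3496}{5} \approx -699.2$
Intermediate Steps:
$Y = - \frac{18}{5}$ ($Y = \frac{\left(-4 + 1\right) 6}{5} = \frac{\left(-3\right) 6}{5} = \frac{1}{5} \left(-18\right) = - \frac{18}{5} \approx -3.6$)
$H = \frac{23}{5}$ ($H = \frac{- \frac{18}{5} - -22}{4} = \frac{- \frac{18}{5} + 22}{4} = \frac{1}{4} \cdot \frac{92}{5} = \frac{23}{5} \approx 4.6$)
$\left(-136 + \left(4 + 5 \left(-4\right)\right)\right) H = \left(-136 + \left(4 + 5 \left(-4\right)\right)\right) \frac{23}{5} = \left(-136 + \left(4 - 20\right)\right) \frac{23}{5} = \left(-136 - 16\right) \frac{23}{5} = \left(-152\right) \frac{23}{5} = - \frac{3496}{5}$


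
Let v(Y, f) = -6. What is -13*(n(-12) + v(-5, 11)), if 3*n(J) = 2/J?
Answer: 1417/18 ≈ 78.722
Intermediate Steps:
n(J) = 2/(3*J) (n(J) = (2/J)/3 = 2/(3*J))
-13*(n(-12) + v(-5, 11)) = -13*((2/3)/(-12) - 6) = -13*((2/3)*(-1/12) - 6) = -13*(-1/18 - 6) = -13*(-109/18) = 1417/18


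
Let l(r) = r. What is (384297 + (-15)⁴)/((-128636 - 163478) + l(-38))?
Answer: -72487/48692 ≈ -1.4887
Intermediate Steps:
(384297 + (-15)⁴)/((-128636 - 163478) + l(-38)) = (384297 + (-15)⁴)/((-128636 - 163478) - 38) = (384297 + 50625)/(-292114 - 38) = 434922/(-292152) = 434922*(-1/292152) = -72487/48692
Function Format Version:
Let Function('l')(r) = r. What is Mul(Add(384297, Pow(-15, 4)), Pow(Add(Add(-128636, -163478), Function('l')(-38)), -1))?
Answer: Rational(-72487, 48692) ≈ -1.4887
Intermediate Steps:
Mul(Add(384297, Pow(-15, 4)), Pow(Add(Add(-128636, -163478), Function('l')(-38)), -1)) = Mul(Add(384297, Pow(-15, 4)), Pow(Add(Add(-128636, -163478), -38), -1)) = Mul(Add(384297, 50625), Pow(Add(-292114, -38), -1)) = Mul(434922, Pow(-292152, -1)) = Mul(434922, Rational(-1, 292152)) = Rational(-72487, 48692)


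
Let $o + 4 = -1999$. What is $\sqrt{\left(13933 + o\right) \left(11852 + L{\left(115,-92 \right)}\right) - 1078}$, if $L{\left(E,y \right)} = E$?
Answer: $4 \sqrt{8922827} \approx 11948.0$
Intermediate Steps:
$o = -2003$ ($o = -4 - 1999 = -2003$)
$\sqrt{\left(13933 + o\right) \left(11852 + L{\left(115,-92 \right)}\right) - 1078} = \sqrt{\left(13933 - 2003\right) \left(11852 + 115\right) - 1078} = \sqrt{11930 \cdot 11967 - 1078} = \sqrt{142766310 - 1078} = \sqrt{142765232} = 4 \sqrt{8922827}$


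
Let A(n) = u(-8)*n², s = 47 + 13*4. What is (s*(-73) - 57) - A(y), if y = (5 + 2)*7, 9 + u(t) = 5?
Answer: 2320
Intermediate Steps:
s = 99 (s = 47 + 52 = 99)
u(t) = -4 (u(t) = -9 + 5 = -4)
y = 49 (y = 7*7 = 49)
A(n) = -4*n²
(s*(-73) - 57) - A(y) = (99*(-73) - 57) - (-4)*49² = (-7227 - 57) - (-4)*2401 = -7284 - 1*(-9604) = -7284 + 9604 = 2320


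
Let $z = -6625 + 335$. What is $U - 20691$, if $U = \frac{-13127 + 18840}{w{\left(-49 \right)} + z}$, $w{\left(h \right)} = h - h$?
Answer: $- \frac{130152103}{6290} \approx -20692.0$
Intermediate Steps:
$w{\left(h \right)} = 0$
$z = -6290$
$U = - \frac{5713}{6290}$ ($U = \frac{-13127 + 18840}{0 - 6290} = \frac{5713}{-6290} = 5713 \left(- \frac{1}{6290}\right) = - \frac{5713}{6290} \approx -0.90827$)
$U - 20691 = - \frac{5713}{6290} - 20691 = - \frac{130152103}{6290}$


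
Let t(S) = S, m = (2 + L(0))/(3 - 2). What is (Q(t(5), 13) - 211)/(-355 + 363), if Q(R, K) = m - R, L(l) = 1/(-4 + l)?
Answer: -857/32 ≈ -26.781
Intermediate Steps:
m = 7/4 (m = (2 + 1/(-4 + 0))/(3 - 2) = (2 + 1/(-4))/1 = (2 - ¼)*1 = (7/4)*1 = 7/4 ≈ 1.7500)
Q(R, K) = 7/4 - R
(Q(t(5), 13) - 211)/(-355 + 363) = ((7/4 - 1*5) - 211)/(-355 + 363) = ((7/4 - 5) - 211)/8 = (-13/4 - 211)*(⅛) = -857/4*⅛ = -857/32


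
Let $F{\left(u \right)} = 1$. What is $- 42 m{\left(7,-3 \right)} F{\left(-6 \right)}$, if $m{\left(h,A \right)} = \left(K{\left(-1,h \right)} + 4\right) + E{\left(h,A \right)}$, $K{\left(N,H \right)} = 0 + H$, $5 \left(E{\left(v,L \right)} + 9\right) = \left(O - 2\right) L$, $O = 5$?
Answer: $- \frac{42}{5} \approx -8.4$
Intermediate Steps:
$E{\left(v,L \right)} = -9 + \frac{3 L}{5}$ ($E{\left(v,L \right)} = -9 + \frac{\left(5 - 2\right) L}{5} = -9 + \frac{3 L}{5}$)
$K{\left(N,H \right)} = H$
$m{\left(h,A \right)} = -5 + h + \frac{3 A}{5}$ ($m{\left(h,A \right)} = \left(h + 4\right) + \left(-9 + \frac{3 A}{5}\right) = \left(4 + h\right) + \left(-9 + \frac{3 A}{5}\right) = -5 + h + \frac{3 A}{5}$)
$- 42 m{\left(7,-3 \right)} F{\left(-6 \right)} = - 42 \left(-5 + 7 + \frac{3}{5} \left(-3\right)\right) 1 = - 42 \left(-5 + 7 - \frac{9}{5}\right) 1 = \left(-42\right) \frac{1}{5} \cdot 1 = \left(- \frac{42}{5}\right) 1 = - \frac{42}{5}$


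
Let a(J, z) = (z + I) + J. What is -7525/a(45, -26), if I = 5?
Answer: -7525/24 ≈ -313.54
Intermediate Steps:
a(J, z) = 5 + J + z (a(J, z) = (z + 5) + J = (5 + z) + J = 5 + J + z)
-7525/a(45, -26) = -7525/(5 + 45 - 26) = -7525/24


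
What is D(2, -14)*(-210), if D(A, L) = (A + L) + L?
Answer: 5460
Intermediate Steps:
D(A, L) = A + 2*L
D(2, -14)*(-210) = (2 + 2*(-14))*(-210) = (2 - 28)*(-210) = -26*(-210) = 5460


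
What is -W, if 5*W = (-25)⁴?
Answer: -78125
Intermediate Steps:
W = 78125 (W = (⅕)*(-25)⁴ = (⅕)*390625 = 78125)
-W = -1*78125 = -78125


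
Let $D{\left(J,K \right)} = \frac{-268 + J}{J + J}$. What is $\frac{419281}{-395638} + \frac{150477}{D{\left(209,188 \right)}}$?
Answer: $- \frac{24885412015847}{23342642} \approx -1.0661 \cdot 10^{6}$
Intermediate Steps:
$D{\left(J,K \right)} = \frac{-268 + J}{2 J}$
$\frac{419281}{-395638} + \frac{150477}{D{\left(209,188 \right)}} = \frac{419281}{-395638} + \frac{150477}{\frac{1}{2} \cdot \frac{1}{209} \left(-268 + 209\right)} = 419281 \left(- \frac{1}{395638}\right) + \frac{150477}{\frac{1}{2} \cdot \frac{1}{209} \left(-59\right)} = - \frac{419281}{395638} + \frac{150477}{- \frac{59}{418}} = - \frac{419281}{395638} + 150477 \left(- \frac{418}{59}\right) = - \frac{419281}{395638} - \frac{62899386}{59} = - \frac{24885412015847}{23342642}$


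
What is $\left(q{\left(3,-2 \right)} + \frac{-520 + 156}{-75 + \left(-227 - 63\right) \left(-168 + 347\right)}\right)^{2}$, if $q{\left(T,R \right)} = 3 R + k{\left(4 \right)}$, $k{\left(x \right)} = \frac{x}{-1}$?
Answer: $\frac{269865704196}{2702440225} \approx 99.86$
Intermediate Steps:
$k{\left(x \right)} = - x$ ($k{\left(x \right)} = x \left(-1\right) = - x$)
$q{\left(T,R \right)} = -4 + 3 R$ ($q{\left(T,R \right)} = 3 R - 4 = -4 + 3 R$)
$\left(q{\left(3,-2 \right)} + \frac{-520 + 156}{-75 + \left(-227 - 63\right) \left(-168 + 347\right)}\right)^{2} = \left(\left(-4 + 3 \left(-2\right)\right) + \frac{-520 + 156}{-75 + \left(-227 - 63\right) \left(-168 + 347\right)}\right)^{2} = \left(\left(-4 - 6\right) - \frac{364}{-75 - 51910}\right)^{2} = \left(-10 - \frac{364}{-75 - 51910}\right)^{2} = \left(-10 - \frac{364}{-51985}\right)^{2} = \left(-10 - - \frac{364}{51985}\right)^{2} = \left(-10 + \frac{364}{51985}\right)^{2} = \left(- \frac{519486}{51985}\right)^{2} = \frac{269865704196}{2702440225}$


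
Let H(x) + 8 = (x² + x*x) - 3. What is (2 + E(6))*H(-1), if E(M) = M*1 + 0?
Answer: -72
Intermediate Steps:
E(M) = M (E(M) = M + 0 = M)
H(x) = -11 + 2*x² (H(x) = -8 + ((x² + x*x) - 3) = -8 + ((x² + x²) - 3) = -8 + (2*x² - 3) = -8 + (-3 + 2*x²) = -11 + 2*x²)
(2 + E(6))*H(-1) = (2 + 6)*(-11 + 2*(-1)²) = 8*(-11 + 2*1) = 8*(-11 + 2) = 8*(-9) = -72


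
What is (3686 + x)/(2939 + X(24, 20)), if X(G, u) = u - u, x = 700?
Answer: 4386/2939 ≈ 1.4923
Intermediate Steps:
X(G, u) = 0
(3686 + x)/(2939 + X(24, 20)) = (3686 + 700)/(2939 + 0) = 4386/2939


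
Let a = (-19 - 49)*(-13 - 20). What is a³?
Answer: 11299742784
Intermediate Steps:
a = 2244 (a = -68*(-33) = 2244)
a³ = 2244³ = 11299742784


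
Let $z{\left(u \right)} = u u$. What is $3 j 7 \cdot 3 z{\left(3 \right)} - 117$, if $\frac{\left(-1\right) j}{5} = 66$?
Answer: $-187227$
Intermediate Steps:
$j = -330$ ($j = \left(-5\right) 66 = -330$)
$z{\left(u \right)} = u^{2}$
$3 j 7 \cdot 3 z{\left(3 \right)} - 117 = 3 \left(-330\right) 7 \cdot 3 \cdot 3^{2} - 117 = - 990 \cdot 21 \cdot 9 - 117 = \left(-990\right) 189 - 117 = -187110 - 117 = -187227$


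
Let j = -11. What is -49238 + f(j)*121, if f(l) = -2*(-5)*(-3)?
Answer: -52868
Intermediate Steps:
f(l) = -30 (f(l) = 10*(-3) = -30)
-49238 + f(j)*121 = -49238 - 30*121 = -49238 - 3630 = -52868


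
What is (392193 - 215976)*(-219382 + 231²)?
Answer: -29255722557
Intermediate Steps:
(392193 - 215976)*(-219382 + 231²) = 176217*(-219382 + 53361) = 176217*(-166021) = -29255722557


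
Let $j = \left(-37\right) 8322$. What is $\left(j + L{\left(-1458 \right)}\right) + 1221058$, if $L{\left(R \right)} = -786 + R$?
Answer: $910900$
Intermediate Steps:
$j = -307914$
$\left(j + L{\left(-1458 \right)}\right) + 1221058 = \left(-307914 - 2244\right) + 1221058 = -310158 + 1221058 = 910900$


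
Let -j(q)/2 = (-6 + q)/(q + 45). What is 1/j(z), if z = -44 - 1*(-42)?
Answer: 43/16 ≈ 2.6875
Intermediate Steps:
z = -2 (z = -44 + 42 = -2)
j(q) = -2*(-6 + q)/(45 + q) (j(q) = -2*(-6 + q)/(q + 45) = -2*(-6 + q)/(45 + q))
1/j(z) = 1/(2*(6 - 1*(-2))/(45 - 2)) = 1/(2*(6 + 2)/43) = 1/(2*(1/43)*8) = 1/(16/43) = 43/16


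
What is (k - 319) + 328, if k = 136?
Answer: 145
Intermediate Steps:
(k - 319) + 328 = (136 - 319) + 328 = -183 + 328 = 145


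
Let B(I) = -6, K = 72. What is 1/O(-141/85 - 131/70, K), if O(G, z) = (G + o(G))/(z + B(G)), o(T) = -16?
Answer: -26180/7747 ≈ -3.3794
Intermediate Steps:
O(G, z) = (-16 + G)/(-6 + z) (O(G, z) = (G - 16)/(z - 6) = (-16 + G)/(-6 + z))
1/O(-141/85 - 131/70, K) = 1/((-16 + (-141/85 - 131/70))/(-6 + 72)) = 1/((-16 + (-141*1/85 - 131*1/70))/66) = 1/((-16 + (-141/85 - 131/70))/66) = 1/((-16 - 4201/1190)/66) = 1/((1/66)*(-23241/1190)) = 1/(-7747/26180) = -26180/7747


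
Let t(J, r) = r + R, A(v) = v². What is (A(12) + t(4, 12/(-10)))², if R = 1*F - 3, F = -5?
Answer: 454276/25 ≈ 18171.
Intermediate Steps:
R = -8 (R = 1*(-5) - 3 = -5 - 3 = -8)
t(J, r) = -8 + r (t(J, r) = r - 8 = -8 + r)
(A(12) + t(4, 12/(-10)))² = (12² + (-8 + 12/(-10)))² = (144 + (-8 + 12*(-⅒)))² = (144 + (-8 - 6/5))² = (144 - 46/5)² = (674/5)² = 454276/25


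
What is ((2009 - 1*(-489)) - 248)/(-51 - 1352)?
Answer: -2250/1403 ≈ -1.6037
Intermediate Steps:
((2009 - 1*(-489)) - 248)/(-51 - 1352) = ((2009 + 489) - 248)/(-1403) = (2498 - 248)*(-1/1403) = 2250*(-1/1403) = -2250/1403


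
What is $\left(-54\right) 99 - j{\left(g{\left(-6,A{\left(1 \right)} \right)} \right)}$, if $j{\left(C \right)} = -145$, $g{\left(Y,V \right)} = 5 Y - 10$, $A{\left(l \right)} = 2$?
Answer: $-5201$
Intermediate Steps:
$g{\left(Y,V \right)} = -10 + 5 Y$
$\left(-54\right) 99 - j{\left(g{\left(-6,A{\left(1 \right)} \right)} \right)} = \left(-54\right) 99 - -145 = -5346 + 145 = -5201$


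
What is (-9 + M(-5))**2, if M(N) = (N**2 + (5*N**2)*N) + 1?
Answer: 369664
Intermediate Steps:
M(N) = 1 + N**2 + 5*N**3 (M(N) = (N**2 + 5*N**3) + 1 = 1 + N**2 + 5*N**3)
(-9 + M(-5))**2 = (-9 + (1 + (-5)**2 + 5*(-5)**3))**2 = (-9 + (1 + 25 + 5*(-125)))**2 = (-9 + (1 + 25 - 625))**2 = (-9 - 599)**2 = (-608)**2 = 369664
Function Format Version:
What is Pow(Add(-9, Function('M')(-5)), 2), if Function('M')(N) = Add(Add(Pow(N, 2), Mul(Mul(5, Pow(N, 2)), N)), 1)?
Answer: 369664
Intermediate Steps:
Function('M')(N) = Add(1, Pow(N, 2), Mul(5, Pow(N, 3))) (Function('M')(N) = Add(Add(Pow(N, 2), Mul(5, Pow(N, 3))), 1) = Add(1, Pow(N, 2), Mul(5, Pow(N, 3))))
Pow(Add(-9, Function('M')(-5)), 2) = Pow(Add(-9, Add(1, Pow(-5, 2), Mul(5, Pow(-5, 3)))), 2) = Pow(Add(-9, Add(1, 25, Mul(5, -125))), 2) = Pow(Add(-9, Add(1, 25, -625)), 2) = Pow(Add(-9, -599), 2) = Pow(-608, 2) = 369664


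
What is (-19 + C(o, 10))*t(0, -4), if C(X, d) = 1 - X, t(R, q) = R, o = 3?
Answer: 0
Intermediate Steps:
(-19 + C(o, 10))*t(0, -4) = (-19 + (1 - 1*3))*0 = (-19 + (1 - 3))*0 = (-19 - 2)*0 = -21*0 = 0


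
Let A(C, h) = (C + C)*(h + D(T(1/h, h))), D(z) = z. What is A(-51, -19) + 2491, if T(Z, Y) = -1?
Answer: 4531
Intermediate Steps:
A(C, h) = 2*C*(-1 + h) (A(C, h) = (C + C)*(h - 1) = (2*C)*(-1 + h) = 2*C*(-1 + h))
A(-51, -19) + 2491 = 2*(-51)*(-1 - 19) + 2491 = 2*(-51)*(-20) + 2491 = 2040 + 2491 = 4531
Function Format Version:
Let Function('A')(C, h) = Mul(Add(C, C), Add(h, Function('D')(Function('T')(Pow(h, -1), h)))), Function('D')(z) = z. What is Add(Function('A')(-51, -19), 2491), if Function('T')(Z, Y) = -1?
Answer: 4531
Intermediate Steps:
Function('A')(C, h) = Mul(2, C, Add(-1, h)) (Function('A')(C, h) = Mul(Add(C, C), Add(h, -1)) = Mul(Mul(2, C), Add(-1, h)) = Mul(2, C, Add(-1, h)))
Add(Function('A')(-51, -19), 2491) = Add(Mul(2, -51, Add(-1, -19)), 2491) = Add(Mul(2, -51, -20), 2491) = Add(2040, 2491) = 4531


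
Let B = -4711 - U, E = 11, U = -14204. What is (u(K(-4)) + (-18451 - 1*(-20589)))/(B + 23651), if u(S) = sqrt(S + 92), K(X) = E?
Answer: 1069/16572 + sqrt(103)/33144 ≈ 0.064813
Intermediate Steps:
K(X) = 11
u(S) = sqrt(92 + S)
B = 9493 (B = -4711 - 1*(-14204) = -4711 + 14204 = 9493)
(u(K(-4)) + (-18451 - 1*(-20589)))/(B + 23651) = (sqrt(92 + 11) + (-18451 - 1*(-20589)))/(9493 + 23651) = (sqrt(103) + (-18451 + 20589))/33144 = (sqrt(103) + 2138)*(1/33144) = (2138 + sqrt(103))*(1/33144) = 1069/16572 + sqrt(103)/33144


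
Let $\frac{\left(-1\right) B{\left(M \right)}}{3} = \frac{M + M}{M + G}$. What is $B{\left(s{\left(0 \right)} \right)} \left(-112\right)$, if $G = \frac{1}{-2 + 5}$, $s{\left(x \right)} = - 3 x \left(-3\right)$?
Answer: $0$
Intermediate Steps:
$s{\left(x \right)} = 9 x$
$G = \frac{1}{3} \approx 0.33333$
$B{\left(M \right)} = - \frac{6 M}{\frac{1}{3} + M}$ ($B{\left(M \right)} = - 3 \frac{M + M}{M + \frac{1}{3}} = - 3 \frac{2 M}{\frac{1}{3} + M} = - \frac{6 M}{\frac{1}{3} + M}$)
$B{\left(s{\left(0 \right)} \right)} \left(-112\right) = - \frac{18 \cdot 9 \cdot 0}{1 + 3 \cdot 9 \cdot 0} \left(-112\right) = \left(-18\right) 0 \frac{1}{1 + 3 \cdot 0} \left(-112\right) = \left(-18\right) 0 \frac{1}{1 + 0} \left(-112\right) = \left(-18\right) 0 \cdot 1^{-1} \left(-112\right) = \left(-18\right) 0 \cdot 1 \left(-112\right) = 0 \left(-112\right) = 0$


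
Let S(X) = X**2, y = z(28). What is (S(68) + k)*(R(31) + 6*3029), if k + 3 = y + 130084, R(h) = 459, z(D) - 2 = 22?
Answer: 2510405457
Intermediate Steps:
z(D) = 24 (z(D) = 2 + 22 = 24)
y = 24
k = 130105 (k = -3 + (24 + 130084) = -3 + 130108 = 130105)
(S(68) + k)*(R(31) + 6*3029) = (68**2 + 130105)*(459 + 6*3029) = (4624 + 130105)*(459 + 18174) = 134729*18633 = 2510405457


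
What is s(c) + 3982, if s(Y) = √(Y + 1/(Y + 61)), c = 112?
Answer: 3982 + 3*√372469/173 ≈ 3992.6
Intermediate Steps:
s(Y) = √(Y + 1/(61 + Y))
s(c) + 3982 = √((1 + 112*(61 + 112))/(61 + 112)) + 3982 = √((1 + 112*173)/173) + 3982 = √((1 + 19376)/173) + 3982 = √((1/173)*19377) + 3982 = √(19377/173) + 3982 = 3*√372469/173 + 3982 = 3982 + 3*√372469/173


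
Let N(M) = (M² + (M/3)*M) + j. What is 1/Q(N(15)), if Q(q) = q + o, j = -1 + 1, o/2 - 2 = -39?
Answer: 1/226 ≈ 0.0044248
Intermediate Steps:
o = -74 (o = 4 + 2*(-39) = 4 - 78 = -74)
j = 0
N(M) = 4*M²/3 (N(M) = (M² + (M/3)*M) + 0 = (M² + M²/3) + 0 = 4*M²/3 + 0 = 4*M²/3)
Q(q) = -74 + q (Q(q) = q - 74 = -74 + q)
1/Q(N(15)) = 1/(-74 + (4/3)*15²) = 1/(-74 + (4/3)*225) = 1/(-74 + 300) = 1/226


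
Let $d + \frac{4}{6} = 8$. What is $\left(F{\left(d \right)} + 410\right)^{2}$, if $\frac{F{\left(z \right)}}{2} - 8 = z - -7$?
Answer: $\frac{1860496}{9} \approx 2.0672 \cdot 10^{5}$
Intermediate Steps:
$d = \frac{22}{3}$ ($d = - \frac{2}{3} + 8 = \frac{22}{3} \approx 7.3333$)
$F{\left(z \right)} = 30 + 2 z$ ($F{\left(z \right)} = 16 + 2 \left(z - -7\right) = 16 + 2 \left(z + 7\right) = 16 + 2 \left(7 + z\right) = 16 + \left(14 + 2 z\right) = 30 + 2 z$)
$\left(F{\left(d \right)} + 410\right)^{2} = \left(\left(30 + 2 \cdot \frac{22}{3}\right) + 410\right)^{2} = \left(\left(30 + \frac{44}{3}\right) + 410\right)^{2} = \left(\frac{134}{3} + 410\right)^{2} = \left(\frac{1364}{3}\right)^{2} = \frac{1860496}{9}$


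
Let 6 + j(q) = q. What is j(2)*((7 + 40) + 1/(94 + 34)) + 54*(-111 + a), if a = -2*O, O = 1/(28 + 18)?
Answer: -4551703/736 ≈ -6184.4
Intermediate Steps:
O = 1/46 ≈ 0.021739
j(q) = -6 + q
a = -1/23 (a = -2*1/46 = -1/23 ≈ -0.043478)
j(2)*((7 + 40) + 1/(94 + 34)) + 54*(-111 + a) = (-6 + 2)*((7 + 40) + 1/(94 + 34)) + 54*(-111 - 1/23) = -4*(47 + 1/128) + 54*(-2554/23) = -4*(47 + 1/128) - 137916/23 = -4*6017/128 - 137916/23 = -6017/32 - 137916/23 = -4551703/736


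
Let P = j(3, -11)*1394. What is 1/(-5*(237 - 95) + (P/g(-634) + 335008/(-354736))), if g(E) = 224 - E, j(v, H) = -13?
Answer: -731643/535610671 ≈ -0.0013660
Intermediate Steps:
P = -18122 (P = -13*1394 = -18122)
1/(-5*(237 - 95) + (P/g(-634) + 335008/(-354736))) = 1/(-5*(237 - 95) + (-18122/(224 - 1*(-634)) + 335008/(-354736))) = 1/(-5*142 + (-18122/(224 + 634) + 335008*(-1/354736))) = 1/(-710 + (-18122/858 - 20938/22171)) = 1/(-710 + (-18122*1/858 - 20938/22171)) = 1/(-710 + (-697/33 - 20938/22171)) = 1/(-710 - 16144141/731643) = 1/(-535610671/731643) = -731643/535610671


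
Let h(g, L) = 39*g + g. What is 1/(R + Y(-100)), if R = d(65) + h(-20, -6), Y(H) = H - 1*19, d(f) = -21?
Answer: -1/940 ≈ -0.0010638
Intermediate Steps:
h(g, L) = 40*g
Y(H) = -19 + H (Y(H) = H - 19 = -19 + H)
R = -821 (R = -21 + 40*(-20) = -21 - 800 = -821)
1/(R + Y(-100)) = 1/(-821 + (-19 - 100)) = 1/(-821 - 119) = 1/(-940) = -1/940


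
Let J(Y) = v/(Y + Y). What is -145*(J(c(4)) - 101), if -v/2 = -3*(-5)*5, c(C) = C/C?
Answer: 25520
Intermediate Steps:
c(C) = 1
v = -150 (v = -2*(-3*(-5))*5 = -30*5 = -2*75 = -150)
J(Y) = -75/Y (J(Y) = -150/(Y + Y) = -150*1/(2*Y) = -75/Y)
-145*(J(c(4)) - 101) = -145*(-75/1 - 101) = -145*(-75*1 - 101) = -145*(-75 - 101) = -145*(-176) = 25520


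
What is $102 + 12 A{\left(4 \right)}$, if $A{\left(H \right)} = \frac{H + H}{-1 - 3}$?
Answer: $78$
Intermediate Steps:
$A{\left(H \right)} = - \frac{H}{2}$ ($A{\left(H \right)} = \frac{2 H}{-4} = 2 H \left(- \frac{1}{4}\right) = - \frac{H}{2}$)
$102 + 12 A{\left(4 \right)} = 102 + 12 \left(\left(- \frac{1}{2}\right) 4\right) = 102 + 12 \left(-2\right) = 102 - 24 = 78$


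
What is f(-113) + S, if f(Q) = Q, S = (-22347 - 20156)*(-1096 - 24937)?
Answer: 1106480486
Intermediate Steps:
S = 1106480599 (S = -42503*(-26033) = 1106480599)
f(-113) + S = -113 + 1106480599 = 1106480486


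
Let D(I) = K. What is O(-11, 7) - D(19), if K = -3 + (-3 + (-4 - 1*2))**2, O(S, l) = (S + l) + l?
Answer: -75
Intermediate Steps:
O(S, l) = S + 2*l
K = 78 (K = -3 + (-3 + (-4 - 2))**2 = -3 + (-3 - 6)**2 = -3 + (-9)**2 = -3 + 81 = 78)
D(I) = 78
O(-11, 7) - D(19) = (-11 + 2*7) - 1*78 = (-11 + 14) - 78 = 3 - 78 = -75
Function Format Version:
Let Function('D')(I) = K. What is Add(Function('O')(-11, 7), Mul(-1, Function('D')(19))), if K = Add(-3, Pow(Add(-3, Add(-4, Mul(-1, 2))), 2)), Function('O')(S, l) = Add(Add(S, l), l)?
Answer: -75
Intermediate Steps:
Function('O')(S, l) = Add(S, Mul(2, l))
K = 78 (K = Add(-3, Pow(Add(-3, Add(-4, -2)), 2)) = Add(-3, Pow(Add(-3, -6), 2)) = Add(-3, Pow(-9, 2)) = Add(-3, 81) = 78)
Function('D')(I) = 78
Add(Function('O')(-11, 7), Mul(-1, Function('D')(19))) = Add(Add(-11, Mul(2, 7)), Mul(-1, 78)) = Add(Add(-11, 14), -78) = Add(3, -78) = -75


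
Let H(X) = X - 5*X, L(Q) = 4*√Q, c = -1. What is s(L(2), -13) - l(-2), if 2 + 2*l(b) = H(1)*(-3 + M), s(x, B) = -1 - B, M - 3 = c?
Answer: 11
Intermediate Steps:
M = 2 (M = 3 - 1 = 2)
H(X) = -4*X
l(b) = 1 (l(b) = -1 + ((-4*1)*(-3 + 2))/2 = -1 + (-4*(-1))/2 = -1 + (½)*4 = -1 + 2 = 1)
s(L(2), -13) - l(-2) = (-1 - 1*(-13)) - 1*1 = (-1 + 13) - 1 = 12 - 1 = 11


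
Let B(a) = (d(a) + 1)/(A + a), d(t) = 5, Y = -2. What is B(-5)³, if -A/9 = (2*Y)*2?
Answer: 216/300763 ≈ 0.00071817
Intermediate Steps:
A = 72 (A = -9*2*(-2)*2 = -(-36)*2 = -9*(-8) = 72)
B(a) = 6/(72 + a) (B(a) = (5 + 1)/(72 + a) = 6/(72 + a))
B(-5)³ = (6/(72 - 5))³ = (6/67)³ = 216/300763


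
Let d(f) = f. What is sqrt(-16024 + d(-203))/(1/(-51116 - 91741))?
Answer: -428571*I*sqrt(1803) ≈ -1.8198e+7*I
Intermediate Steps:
sqrt(-16024 + d(-203))/(1/(-51116 - 91741)) = sqrt(-16024 - 203)/(1/(-51116 - 91741)) = sqrt(-16227)/(1/(-142857)) = (3*I*sqrt(1803))/(-1/142857) = (3*I*sqrt(1803))*(-142857) = -428571*I*sqrt(1803)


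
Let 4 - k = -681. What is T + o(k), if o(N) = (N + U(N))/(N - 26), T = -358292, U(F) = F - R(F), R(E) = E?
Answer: -236113743/659 ≈ -3.5829e+5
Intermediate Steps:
k = 685 (k = 4 - 1*(-681) = 4 + 681 = 685)
U(F) = 0 (U(F) = F - F = 0)
o(N) = N/(-26 + N) (o(N) = (N + 0)/(N - 26) = N/(-26 + N))
T + o(k) = -358292 + 685/(-26 + 685) = -358292 + 685/659 = -236113743/659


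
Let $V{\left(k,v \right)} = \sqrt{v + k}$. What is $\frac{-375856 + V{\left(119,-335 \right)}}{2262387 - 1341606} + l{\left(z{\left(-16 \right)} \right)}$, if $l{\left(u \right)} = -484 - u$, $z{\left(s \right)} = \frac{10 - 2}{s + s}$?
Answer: $- \frac{1783214659}{3683124} + \frac{2 i \sqrt{6}}{306927} \approx -484.16 + 1.5961 \cdot 10^{-5} i$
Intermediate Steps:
$V{\left(k,v \right)} = \sqrt{k + v}$
$z{\left(s \right)} = \frac{4}{s}$ ($z{\left(s \right)} = \frac{8}{2 s} = 8 \frac{1}{2 s} = \frac{4}{s}$)
$\frac{-375856 + V{\left(119,-335 \right)}}{2262387 - 1341606} + l{\left(z{\left(-16 \right)} \right)} = \frac{-375856 + \sqrt{119 - 335}}{2262387 - 1341606} - \left(484 + \frac{4}{-16}\right) = \frac{-375856 + \sqrt{-216}}{2262387 - 1341606} - \left(484 + 4 \left(- \frac{1}{16}\right)\right) = \frac{-375856 + 6 i \sqrt{6}}{920781} - \frac{1935}{4} = \left(-375856 + 6 i \sqrt{6}\right) \frac{1}{920781} + \left(-484 + \frac{1}{4}\right) = \left(- \frac{375856}{920781} + \frac{2 i \sqrt{6}}{306927}\right) - \frac{1935}{4} = - \frac{1783214659}{3683124} + \frac{2 i \sqrt{6}}{306927}$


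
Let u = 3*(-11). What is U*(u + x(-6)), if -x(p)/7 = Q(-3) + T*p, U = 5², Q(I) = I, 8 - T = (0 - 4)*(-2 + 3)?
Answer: 12300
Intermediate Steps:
u = -33
T = 12 (T = 8 - (0 - 4)*(-2 + 3) = 8 - (-4) = 8 - 1*(-4) = 8 + 4 = 12)
U = 25
x(p) = 21 - 84*p (x(p) = -7*(-3 + 12*p) = 21 - 84*p)
U*(u + x(-6)) = 25*(-33 + (21 - 84*(-6))) = 25*(-33 + (21 + 504)) = 25*(-33 + 525) = 25*492 = 12300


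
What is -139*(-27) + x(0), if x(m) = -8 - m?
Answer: 3745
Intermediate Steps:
-139*(-27) + x(0) = -139*(-27) + (-8 - 1*0) = 3753 + (-8 + 0) = 3753 - 8 = 3745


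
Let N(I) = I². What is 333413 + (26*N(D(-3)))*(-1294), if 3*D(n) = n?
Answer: 299769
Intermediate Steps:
D(n) = n/3
333413 + (26*N(D(-3)))*(-1294) = 333413 + (26*((⅓)*(-3))²)*(-1294) = 333413 + (26*(-1)²)*(-1294) = 333413 + (26*1)*(-1294) = 333413 + 26*(-1294) = 333413 - 33644 = 299769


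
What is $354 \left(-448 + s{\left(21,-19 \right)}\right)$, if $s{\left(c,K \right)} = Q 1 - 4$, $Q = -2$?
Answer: $-160716$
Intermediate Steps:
$s{\left(c,K \right)} = -6$ ($s{\left(c,K \right)} = \left(-2\right) 1 - 4 = -2 - 4 = -6$)
$354 \left(-448 + s{\left(21,-19 \right)}\right) = 354 \left(-448 - 6\right) = 354 \left(-454\right) = -160716$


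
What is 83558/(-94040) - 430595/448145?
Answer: -7793925371/4214355580 ≈ -1.8494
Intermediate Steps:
83558/(-94040) - 430595/448145 = 83558*(-1/94040) - 430595*1/448145 = -41779/47020 - 86119/89629 = -7793925371/4214355580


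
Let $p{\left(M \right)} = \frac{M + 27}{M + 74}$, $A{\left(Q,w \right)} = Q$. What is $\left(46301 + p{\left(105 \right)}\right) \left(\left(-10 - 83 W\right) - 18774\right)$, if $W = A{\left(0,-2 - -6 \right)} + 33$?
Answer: $- \frac{178382860753}{179} \approx -9.9655 \cdot 10^{8}$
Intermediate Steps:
$W = 33$ ($W = 0 + 33 = 33$)
$p{\left(M \right)} = \frac{27 + M}{74 + M}$
$\left(46301 + p{\left(105 \right)}\right) \left(\left(-10 - 83 W\right) - 18774\right) = \left(46301 + \frac{27 + 105}{74 + 105}\right) \left(\left(-10 - 2739\right) - 18774\right) = \left(46301 + \frac{1}{179} \cdot 132\right) \left(\left(-10 - 2739\right) - 18774\right) = \left(46301 + \frac{1}{179} \cdot 132\right) \left(-2749 - 18774\right) = \left(46301 + \frac{132}{179}\right) \left(-21523\right) = \frac{8288011}{179} \left(-21523\right) = - \frac{178382860753}{179}$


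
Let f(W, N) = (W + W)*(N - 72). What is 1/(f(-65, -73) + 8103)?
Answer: 1/26953 ≈ 3.7102e-5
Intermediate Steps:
f(W, N) = 2*W*(-72 + N) (f(W, N) = (2*W)*(-72 + N) = 2*W*(-72 + N))
1/(f(-65, -73) + 8103) = 1/(2*(-65)*(-72 - 73) + 8103) = 1/(2*(-65)*(-145) + 8103) = 1/(18850 + 8103) = 1/26953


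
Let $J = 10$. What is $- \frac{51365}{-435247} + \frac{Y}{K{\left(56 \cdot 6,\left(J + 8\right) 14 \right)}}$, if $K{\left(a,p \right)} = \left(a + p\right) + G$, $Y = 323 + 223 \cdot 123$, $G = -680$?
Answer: $- \frac{3018562291}{10010681} \approx -301.53$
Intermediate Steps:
$Y = 27752$ ($Y = 323 + 27429 = 27752$)
$K{\left(a,p \right)} = -680 + a + p$ ($K{\left(a,p \right)} = \left(a + p\right) - 680 = -680 + a + p$)
$- \frac{51365}{-435247} + \frac{Y}{K{\left(56 \cdot 6,\left(J + 8\right) 14 \right)}} = - \frac{51365}{-435247} + \frac{27752}{-680 + 56 \cdot 6 + \left(10 + 8\right) 14} = \left(-51365\right) \left(- \frac{1}{435247}\right) + \frac{27752}{-680 + 336 + 18 \cdot 14} = \frac{51365}{435247} + \frac{27752}{-680 + 336 + 252} = \frac{51365}{435247} + \frac{27752}{-92} = \frac{51365}{435247} + 27752 \left(- \frac{1}{92}\right) = \frac{51365}{435247} - \frac{6938}{23} = - \frac{3018562291}{10010681}$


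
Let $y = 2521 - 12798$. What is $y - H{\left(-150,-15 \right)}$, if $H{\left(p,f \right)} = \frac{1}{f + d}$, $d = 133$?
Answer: $- \frac{1212687}{118} \approx -10277.0$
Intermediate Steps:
$H{\left(p,f \right)} = \frac{1}{133 + f}$ ($H{\left(p,f \right)} = \frac{1}{f + 133} = \frac{1}{133 + f}$)
$y = -10277$
$y - H{\left(-150,-15 \right)} = -10277 - \frac{1}{133 - 15} = -10277 - \frac{1}{118} = - \frac{1212687}{118}$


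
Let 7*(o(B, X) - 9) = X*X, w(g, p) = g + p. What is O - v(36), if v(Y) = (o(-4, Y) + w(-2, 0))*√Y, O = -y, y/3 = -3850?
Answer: 72780/7 ≈ 10397.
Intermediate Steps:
y = -11550 (y = 3*(-3850) = -11550)
O = 11550 (O = -1*(-11550) = 11550)
o(B, X) = 9 + X²/7 (o(B, X) = 9 + (X*X)/7 = 9 + X²/7)
v(Y) = √Y*(7 + Y²/7) (v(Y) = ((9 + Y²/7) + (-2 + 0))*√Y = ((9 + Y²/7) - 2)*√Y = (7 + Y²/7)*√Y = √Y*(7 + Y²/7))
O - v(36) = 11550 - √36*(49 + 36²)/7 = 11550 - 6*(49 + 1296)/7 = 11550 - 6*1345/7 = 11550 - 1*8070/7 = 11550 - 8070/7 = 72780/7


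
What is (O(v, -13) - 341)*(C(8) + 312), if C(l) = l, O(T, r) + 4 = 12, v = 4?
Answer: -106560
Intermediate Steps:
O(T, r) = 8 (O(T, r) = -4 + 12 = 8)
(O(v, -13) - 341)*(C(8) + 312) = (8 - 341)*(8 + 312) = -333*320 = -106560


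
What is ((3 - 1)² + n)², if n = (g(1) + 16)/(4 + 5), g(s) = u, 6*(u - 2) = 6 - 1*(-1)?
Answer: 109561/2916 ≈ 37.572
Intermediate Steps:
u = 19/6 (u = 2 + (6 - 1*(-1))/6 = 2 + (6 + 1)/6 = 2 + (⅙)*7 = 2 + 7/6 = 19/6 ≈ 3.1667)
g(s) = 19/6
n = 115/54 (n = (19/6 + 16)/(4 + 5) = (115/6)/9 = (115/6)*(⅑) = 115/54 ≈ 2.1296)
((3 - 1)² + n)² = ((3 - 1)² + 115/54)² = (2² + 115/54)² = (4 + 115/54)² = (331/54)² = 109561/2916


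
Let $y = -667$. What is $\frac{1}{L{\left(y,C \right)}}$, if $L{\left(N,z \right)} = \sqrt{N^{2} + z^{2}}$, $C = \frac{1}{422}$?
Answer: $\frac{422 \sqrt{79227612677}}{79227612677} \approx 0.0014993$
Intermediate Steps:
$C = \frac{1}{422} \approx 0.0023697$
$\frac{1}{L{\left(y,C \right)}} = \frac{1}{\sqrt{\left(-667\right)^{2} + \left(\frac{1}{422}\right)^{2}}} = \frac{1}{\sqrt{444889 + \frac{1}{178084}}} = \frac{1}{\sqrt{\frac{79227612677}{178084}}} = \frac{1}{\frac{1}{422} \sqrt{79227612677}} = \frac{422 \sqrt{79227612677}}{79227612677}$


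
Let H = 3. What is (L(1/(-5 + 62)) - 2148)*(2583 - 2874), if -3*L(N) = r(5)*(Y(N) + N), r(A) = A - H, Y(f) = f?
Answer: 35629264/57 ≈ 6.2508e+5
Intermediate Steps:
r(A) = -3 + A (r(A) = A - 1*3 = A - 3 = -3 + A)
L(N) = -4*N/3 (L(N) = -(-3 + 5)*(N + N)/3 = -2*2*N/3 = -4*N/3)
(L(1/(-5 + 62)) - 2148)*(2583 - 2874) = (-4/(3*(-5 + 62)) - 2148)*(2583 - 2874) = (-4/3/57 - 2148)*(-291) = (-4/3*1/57 - 2148)*(-291) = (-4/171 - 2148)*(-291) = -367312/171*(-291) = 35629264/57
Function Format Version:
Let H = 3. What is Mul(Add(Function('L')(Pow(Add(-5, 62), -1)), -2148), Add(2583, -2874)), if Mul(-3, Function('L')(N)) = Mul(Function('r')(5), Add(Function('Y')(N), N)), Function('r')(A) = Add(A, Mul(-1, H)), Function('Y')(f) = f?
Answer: Rational(35629264, 57) ≈ 6.2508e+5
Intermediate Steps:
Function('r')(A) = Add(-3, A) (Function('r')(A) = Add(A, Mul(-1, 3)) = Add(A, -3) = Add(-3, A))
Function('L')(N) = Mul(Rational(-4, 3), N) (Function('L')(N) = Mul(Rational(-1, 3), Mul(Add(-3, 5), Add(N, N))) = Mul(Rational(-1, 3), Mul(2, Mul(2, N))) = Mul(Rational(-1, 3), Mul(4, N)) = Mul(Rational(-4, 3), N))
Mul(Add(Function('L')(Pow(Add(-5, 62), -1)), -2148), Add(2583, -2874)) = Mul(Add(Mul(Rational(-4, 3), Pow(Add(-5, 62), -1)), -2148), Add(2583, -2874)) = Mul(Add(Mul(Rational(-4, 3), Pow(57, -1)), -2148), -291) = Mul(Add(Mul(Rational(-4, 3), Rational(1, 57)), -2148), -291) = Mul(Add(Rational(-4, 171), -2148), -291) = Mul(Rational(-367312, 171), -291) = Rational(35629264, 57)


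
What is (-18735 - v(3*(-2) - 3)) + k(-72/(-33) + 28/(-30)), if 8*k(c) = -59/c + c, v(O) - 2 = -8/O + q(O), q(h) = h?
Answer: -15282969917/815760 ≈ -18735.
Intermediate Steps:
v(O) = 2 + O - 8/O (v(O) = 2 + (-8/O + O) = 2 + (O - 8/O) = 2 + O - 8/O)
k(c) = -59/(8*c) + c/8 (k(c) = (-59/c + c)/8 = (c - 59/c)/8 = -59/(8*c) + c/8)
(-18735 - v(3*(-2) - 3)) + k(-72/(-33) + 28/(-30)) = (-18735 - (2 + (3*(-2) - 3) - 8/(3*(-2) - 3))) + (-59 + (-72/(-33) + 28/(-30))²)/(8*(-72/(-33) + 28/(-30))) = (-18735 - (2 + (-6 - 3) - 8/(-6 - 3))) + (-59 + (-72*(-1/33) + 28*(-1/30))²)/(8*(-72*(-1/33) + 28*(-1/30))) = (-18735 - (2 - 9 - 8/(-9))) + (-59 + (24/11 - 14/15)²)/(8*(24/11 - 14/15)) = (-18735 - (2 - 9 - 8*(-⅑))) + (-59 + (206/165)²)/(8*(206/165)) = (-18735 - (2 - 9 + 8/9)) + (⅛)*(165/206)*(-59 + 42436/27225) = (-18735 - 1*(-55/9)) + (⅛)*(165/206)*(-1563839/27225) = (-18735 + 55/9) - 1563839/271920 = -168560/9 - 1563839/271920 = -15282969917/815760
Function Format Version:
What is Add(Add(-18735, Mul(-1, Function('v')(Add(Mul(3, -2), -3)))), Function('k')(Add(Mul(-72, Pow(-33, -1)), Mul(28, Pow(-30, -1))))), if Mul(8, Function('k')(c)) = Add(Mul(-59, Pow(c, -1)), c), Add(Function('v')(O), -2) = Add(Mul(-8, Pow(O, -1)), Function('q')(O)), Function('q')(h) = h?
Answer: Rational(-15282969917, 815760) ≈ -18735.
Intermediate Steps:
Function('v')(O) = Add(2, O, Mul(-8, Pow(O, -1))) (Function('v')(O) = Add(2, Add(Mul(-8, Pow(O, -1)), O)) = Add(2, Add(O, Mul(-8, Pow(O, -1)))) = Add(2, O, Mul(-8, Pow(O, -1))))
Function('k')(c) = Add(Mul(Rational(-59, 8), Pow(c, -1)), Mul(Rational(1, 8), c)) (Function('k')(c) = Mul(Rational(1, 8), Add(Mul(-59, Pow(c, -1)), c)) = Mul(Rational(1, 8), Add(c, Mul(-59, Pow(c, -1)))) = Add(Mul(Rational(-59, 8), Pow(c, -1)), Mul(Rational(1, 8), c)))
Add(Add(-18735, Mul(-1, Function('v')(Add(Mul(3, -2), -3)))), Function('k')(Add(Mul(-72, Pow(-33, -1)), Mul(28, Pow(-30, -1))))) = Add(Add(-18735, Mul(-1, Add(2, Add(Mul(3, -2), -3), Mul(-8, Pow(Add(Mul(3, -2), -3), -1))))), Mul(Rational(1, 8), Pow(Add(Mul(-72, Pow(-33, -1)), Mul(28, Pow(-30, -1))), -1), Add(-59, Pow(Add(Mul(-72, Pow(-33, -1)), Mul(28, Pow(-30, -1))), 2)))) = Add(Add(-18735, Mul(-1, Add(2, Add(-6, -3), Mul(-8, Pow(Add(-6, -3), -1))))), Mul(Rational(1, 8), Pow(Add(Mul(-72, Rational(-1, 33)), Mul(28, Rational(-1, 30))), -1), Add(-59, Pow(Add(Mul(-72, Rational(-1, 33)), Mul(28, Rational(-1, 30))), 2)))) = Add(Add(-18735, Mul(-1, Add(2, -9, Mul(-8, Pow(-9, -1))))), Mul(Rational(1, 8), Pow(Add(Rational(24, 11), Rational(-14, 15)), -1), Add(-59, Pow(Add(Rational(24, 11), Rational(-14, 15)), 2)))) = Add(Add(-18735, Mul(-1, Add(2, -9, Mul(-8, Rational(-1, 9))))), Mul(Rational(1, 8), Pow(Rational(206, 165), -1), Add(-59, Pow(Rational(206, 165), 2)))) = Add(Add(-18735, Mul(-1, Add(2, -9, Rational(8, 9)))), Mul(Rational(1, 8), Rational(165, 206), Add(-59, Rational(42436, 27225)))) = Add(Add(-18735, Mul(-1, Rational(-55, 9))), Mul(Rational(1, 8), Rational(165, 206), Rational(-1563839, 27225))) = Add(Add(-18735, Rational(55, 9)), Rational(-1563839, 271920)) = Add(Rational(-168560, 9), Rational(-1563839, 271920)) = Rational(-15282969917, 815760)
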